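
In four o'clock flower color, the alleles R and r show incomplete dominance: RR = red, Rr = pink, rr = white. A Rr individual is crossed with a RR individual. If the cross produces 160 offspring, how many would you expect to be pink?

Punnett square for Rr × RR:
Offspring genotypes: 2 RR, 2 Rr
Phenotype counts: 2 red, 2 pink
pink: 2 out of 4 → fraction 1/2
Expected count = 1/2 × 160 = 80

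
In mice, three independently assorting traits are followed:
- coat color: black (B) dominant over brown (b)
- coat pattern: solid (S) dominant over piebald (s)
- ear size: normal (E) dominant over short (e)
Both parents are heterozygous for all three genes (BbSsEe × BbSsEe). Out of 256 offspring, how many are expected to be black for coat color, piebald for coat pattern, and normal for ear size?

Trihybrid cross: BbSsEe × BbSsEe
Each trait segregates independently with a 3:1 phenotypic ratio, so each gene contributes 3/4 (dominant) or 1/4 (recessive).
Target: black (coat color), piebald (coat pattern), normal (ear size)
Probability = product of independent per-trait probabilities
= 3/4 × 1/4 × 3/4 = 9/64
Expected count = 9/64 × 256 = 36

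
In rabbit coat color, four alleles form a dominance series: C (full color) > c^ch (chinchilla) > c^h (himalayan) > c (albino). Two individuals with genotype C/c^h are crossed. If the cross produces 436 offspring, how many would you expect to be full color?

Cross: C/c^h × C/c^h
Allele dominance: C > c^ch > c^h > c
Offspring genotypes: 1 C/C, 2 C/c^h, 1 c^h/c^h
Phenotype counts: 3 full color, 1 himalayan
full color: 3 out of 4 → fraction 3/4
Expected count = 3/4 × 436 = 327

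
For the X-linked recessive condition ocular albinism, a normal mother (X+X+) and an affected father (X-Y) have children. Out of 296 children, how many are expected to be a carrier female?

Cross: X+X+ × X-Y
Offspring: 2 X+X-, 2 X+Y
Probability of a carrier female: 2/4 = 1/2
Expected count = 1/2 × 296 = 148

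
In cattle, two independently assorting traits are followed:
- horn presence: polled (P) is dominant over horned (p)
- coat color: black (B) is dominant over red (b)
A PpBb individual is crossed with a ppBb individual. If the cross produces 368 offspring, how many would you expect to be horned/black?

Dihybrid cross PpBb × ppBb — consider each gene separately:
horn presence: Pp × pp → 2 Pp, 2 pp → 2 P_ : 2 pp (out of 4)
coat color: Bb × Bb → 1 BB, 2 Bb, 1 bb → 3 B_ : 1 bb (out of 4)
Combine (counts out of 4 × 4 = 16): polled/black (P_B_) = 2×3 = 6; polled/red (P_bb) = 2×1 = 2; horned/black (ppB_) = 2×3 = 6; horned/red (ppbb) = 2×1 = 2
Phenotype counts (out of 16): 6 polled/black, 2 polled/red, 6 horned/black, 2 horned/red
horned/black: 6 out of 16 → fraction 3/8
Expected count = 3/8 × 368 = 138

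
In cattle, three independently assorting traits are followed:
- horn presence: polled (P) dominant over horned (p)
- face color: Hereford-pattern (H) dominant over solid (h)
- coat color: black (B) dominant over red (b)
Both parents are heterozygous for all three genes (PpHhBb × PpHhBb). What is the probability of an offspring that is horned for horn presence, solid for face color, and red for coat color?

Trihybrid cross: PpHhBb × PpHhBb
Each trait segregates independently with a 3:1 phenotypic ratio, so each gene contributes 3/4 (dominant) or 1/4 (recessive).
Target: horned (horn presence), solid (face color), red (coat color)
Probability = product of independent per-trait probabilities
= 1/4 × 1/4 × 1/4 = 1/64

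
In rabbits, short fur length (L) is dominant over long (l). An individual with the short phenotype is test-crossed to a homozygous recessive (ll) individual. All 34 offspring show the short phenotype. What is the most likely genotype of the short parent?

Test cross: ? × ll
All offspring are short.
If the unknown parent were heterozygous (Ll), about half of 34 offspring would be long; none are. The unknown parent is most likely homozygous dominant (LL).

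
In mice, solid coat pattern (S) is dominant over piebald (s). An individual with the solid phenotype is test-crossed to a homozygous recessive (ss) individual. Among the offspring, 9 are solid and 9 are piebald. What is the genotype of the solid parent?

Test cross: ? × ss
Offspring: 9 solid, 9 piebald — approximately 1:1.
A 1:1 ratio in a test cross indicates the unknown parent is heterozygous (Ss).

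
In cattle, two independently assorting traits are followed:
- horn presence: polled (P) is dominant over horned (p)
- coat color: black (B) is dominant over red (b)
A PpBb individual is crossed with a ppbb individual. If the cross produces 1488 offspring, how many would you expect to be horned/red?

Dihybrid cross PpBb × ppbb — consider each gene separately:
horn presence: Pp × pp → 2 Pp, 2 pp → 2 P_ : 2 pp (out of 4)
coat color: Bb × bb → 2 Bb, 2 bb → 2 B_ : 2 bb (out of 4)
Combine (counts out of 4 × 4 = 16): polled/black (P_B_) = 2×2 = 4; polled/red (P_bb) = 2×2 = 4; horned/black (ppB_) = 2×2 = 4; horned/red (ppbb) = 2×2 = 4
Phenotype counts (out of 16): 4 polled/black, 4 polled/red, 4 horned/black, 4 horned/red
horned/red: 4 out of 16 → fraction 1/4
Expected count = 1/4 × 1488 = 372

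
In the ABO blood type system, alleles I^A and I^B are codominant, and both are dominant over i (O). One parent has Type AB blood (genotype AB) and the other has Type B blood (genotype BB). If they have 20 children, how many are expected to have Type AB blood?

Cross: AB × BB
Possible offspring genotypes: 2 AB, 2 BB
Blood type counts: 2 Type AB, 2 Type B
Probability of Type AB: 2/4 = 1/2
Expected count = 1/2 × 20 = 10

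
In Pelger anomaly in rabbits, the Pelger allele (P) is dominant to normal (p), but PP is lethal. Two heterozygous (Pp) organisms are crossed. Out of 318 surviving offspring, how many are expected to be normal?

Cross: Pp × Pp
Punnett square offspring (before lethality): 1 PP, 2 Pp, 1 pp
The PP genotype is lethal (embryos die); surviving offspring: 2 Pp, 1 pp
normal: 1 out of 3 → fraction 1/3
Expected count = 1/3 × 318 = 106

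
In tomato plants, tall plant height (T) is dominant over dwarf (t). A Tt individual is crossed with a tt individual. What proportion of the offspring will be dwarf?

Punnett square for Tt × tt:
Offspring genotypes: 2 Tt, 2 tt
tall: 2, dwarf: 2
dwarf: 2 out of 4
Probability: 2/4 = 1/2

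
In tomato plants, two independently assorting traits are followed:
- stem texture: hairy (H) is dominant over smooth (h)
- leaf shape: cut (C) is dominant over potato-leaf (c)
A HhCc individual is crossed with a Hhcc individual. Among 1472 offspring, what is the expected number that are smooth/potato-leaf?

Dihybrid cross HhCc × Hhcc — consider each gene separately:
stem texture: Hh × Hh → 1 HH, 2 Hh, 1 hh → 3 H_ : 1 hh (out of 4)
leaf shape: Cc × cc → 2 Cc, 2 cc → 2 C_ : 2 cc (out of 4)
Combine (counts out of 4 × 4 = 16): hairy/cut (H_C_) = 3×2 = 6; hairy/potato-leaf (H_cc) = 3×2 = 6; smooth/cut (hhC_) = 1×2 = 2; smooth/potato-leaf (hhcc) = 1×2 = 2
Phenotype counts (out of 16): 6 hairy/cut, 6 hairy/potato-leaf, 2 smooth/cut, 2 smooth/potato-leaf
smooth/potato-leaf: 2 out of 16 → fraction 1/8
Expected count = 1/8 × 1472 = 184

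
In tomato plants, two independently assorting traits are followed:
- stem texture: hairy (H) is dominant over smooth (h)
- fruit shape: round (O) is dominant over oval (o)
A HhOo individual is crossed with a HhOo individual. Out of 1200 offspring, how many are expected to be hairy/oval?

Dihybrid cross HhOo × HhOo — consider each gene separately:
stem texture: Hh × Hh → 1 HH, 2 Hh, 1 hh → 3 H_ : 1 hh (out of 4)
fruit shape: Oo × Oo → 1 OO, 2 Oo, 1 oo → 3 O_ : 1 oo (out of 4)
Combine (counts out of 4 × 4 = 16): hairy/round (H_O_) = 3×3 = 9; hairy/oval (H_oo) = 3×1 = 3; smooth/round (hhO_) = 1×3 = 3; smooth/oval (hhoo) = 1×1 = 1
Phenotype counts (out of 16): 9 hairy/round, 3 hairy/oval, 3 smooth/round, 1 smooth/oval
hairy/oval: 3 out of 16 → fraction 3/16
Expected count = 3/16 × 1200 = 225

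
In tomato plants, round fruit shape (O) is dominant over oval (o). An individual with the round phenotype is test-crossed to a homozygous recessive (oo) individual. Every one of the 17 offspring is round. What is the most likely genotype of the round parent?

Test cross: ? × oo
All offspring are round.
If the unknown parent were heterozygous (Oo), about half of 17 offspring would be oval; none are. The unknown parent is most likely homozygous dominant (OO).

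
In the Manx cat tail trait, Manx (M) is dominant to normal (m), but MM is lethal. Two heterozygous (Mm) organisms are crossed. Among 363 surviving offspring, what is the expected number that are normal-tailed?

Cross: Mm × Mm
Punnett square offspring (before lethality): 1 MM, 2 Mm, 1 mm
The MM genotype is lethal (embryos die); surviving offspring: 2 Mm, 1 mm
normal-tailed: 1 out of 3 → fraction 1/3
Expected count = 1/3 × 363 = 121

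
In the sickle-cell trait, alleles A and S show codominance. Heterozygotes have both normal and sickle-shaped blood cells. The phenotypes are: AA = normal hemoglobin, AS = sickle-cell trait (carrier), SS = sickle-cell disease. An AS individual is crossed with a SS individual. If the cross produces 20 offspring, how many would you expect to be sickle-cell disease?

Punnett square for AS × SS:
Offspring genotypes: 2 AS, 2 SS
Phenotype counts: 2 sickle-cell trait (carrier), 2 sickle-cell disease
sickle-cell disease: 2 out of 4 → fraction 1/2
Expected count = 1/2 × 20 = 10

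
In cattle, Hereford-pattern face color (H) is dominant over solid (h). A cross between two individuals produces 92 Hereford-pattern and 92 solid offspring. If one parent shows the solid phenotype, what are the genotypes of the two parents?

Observed offspring: 92 Hereford-pattern, 92 solid
The observed ratio simplifies to 1:1. One parent shows solid, so its genotype must be hh. A 1:1 offspring split requires the other parent to be heterozygous (Hh).
Parent genotypes: hh × Hh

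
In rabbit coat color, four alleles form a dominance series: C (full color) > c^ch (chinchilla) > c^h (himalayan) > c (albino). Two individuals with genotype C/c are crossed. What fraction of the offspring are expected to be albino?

Cross: C/c × C/c
Allele dominance: C > c^ch > c^h > c
Offspring genotypes: 1 C/C, 2 C/c, 1 c/c
Phenotype counts: 3 full color, 1 albino
albino: 1 out of 4
Probability: 1/4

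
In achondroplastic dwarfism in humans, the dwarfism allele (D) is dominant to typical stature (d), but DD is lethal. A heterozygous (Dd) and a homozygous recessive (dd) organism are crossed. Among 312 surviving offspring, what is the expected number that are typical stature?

Cross: Dd × dd
Punnett square offspring (before lethality): 2 Dd, 2 dd
No DD offspring are produced in this cross.
typical stature: 2 out of 4 → fraction 1/2
Expected count = 1/2 × 312 = 156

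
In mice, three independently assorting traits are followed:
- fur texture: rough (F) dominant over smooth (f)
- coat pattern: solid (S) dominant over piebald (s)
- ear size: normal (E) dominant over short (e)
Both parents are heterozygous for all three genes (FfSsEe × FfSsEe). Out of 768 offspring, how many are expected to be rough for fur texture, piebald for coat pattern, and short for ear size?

Trihybrid cross: FfSsEe × FfSsEe
Each trait segregates independently with a 3:1 phenotypic ratio, so each gene contributes 3/4 (dominant) or 1/4 (recessive).
Target: rough (fur texture), piebald (coat pattern), short (ear size)
Probability = product of independent per-trait probabilities
= 3/4 × 1/4 × 1/4 = 3/64
Expected count = 3/64 × 768 = 36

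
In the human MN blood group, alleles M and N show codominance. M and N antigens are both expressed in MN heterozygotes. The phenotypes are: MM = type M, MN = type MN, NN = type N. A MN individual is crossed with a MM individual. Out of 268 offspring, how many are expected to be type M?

Punnett square for MN × MM:
Offspring genotypes: 2 MM, 2 MN
Phenotype counts: 2 type M, 2 type MN
type M: 2 out of 4 → fraction 1/2
Expected count = 1/2 × 268 = 134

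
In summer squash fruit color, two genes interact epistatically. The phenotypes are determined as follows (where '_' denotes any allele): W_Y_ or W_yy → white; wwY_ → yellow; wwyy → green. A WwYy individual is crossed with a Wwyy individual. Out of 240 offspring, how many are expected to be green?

Cross: WwYy × Wwyy — consider each gene separately:
W gene: Ww × Ww → 1 WW, 2 Ww, 1 ww → 3 W_ : 1 ww (out of 4)
Y gene: Yy × yy → 2 Yy, 2 yy → 2 Y_ : 2 yy (out of 4)
Genotype classes (out of 4 × 4 = 16): W_Y_ = 3×2 = 6; W_yy = 3×2 = 6; wwY_ = 1×2 = 2; wwyy = 1×2 = 2
Apply the phenotype rules: W_Y_ (6) + W_yy (6) → white; wwY_ (2) → yellow; wwyy (2) → green
Phenotype counts (out of 16): 12 white, 2 yellow, 2 green
green: 2 out of 16 → fraction 1/8
Expected count = 1/8 × 240 = 30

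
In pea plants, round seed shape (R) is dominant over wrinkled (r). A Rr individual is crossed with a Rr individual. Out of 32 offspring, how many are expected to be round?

Punnett square for Rr × Rr:
Offspring genotypes: 1 RR, 2 Rr, 1 rr
round: 3, wrinkled: 1
round: 3 out of 4 → fraction 3/4
Expected count = 3/4 × 32 = 24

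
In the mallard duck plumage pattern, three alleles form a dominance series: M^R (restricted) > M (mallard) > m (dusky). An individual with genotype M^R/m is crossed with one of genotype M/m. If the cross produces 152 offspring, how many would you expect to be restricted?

Cross: M^R/m × M/m
Allele dominance: M^R > M > m
Offspring genotypes: 1 M^R/M, 1 M^R/m, 1 M/m, 1 m/m
Phenotype counts: 2 restricted, 1 mallard, 1 dusky
restricted: 2 out of 4 → fraction 1/2
Expected count = 1/2 × 152 = 76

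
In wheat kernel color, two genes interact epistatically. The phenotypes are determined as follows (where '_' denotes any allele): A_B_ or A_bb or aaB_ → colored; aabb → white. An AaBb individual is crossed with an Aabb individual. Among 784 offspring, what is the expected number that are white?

Cross: AaBb × Aabb — consider each gene separately:
A gene: Aa × Aa → 1 AA, 2 Aa, 1 aa → 3 A_ : 1 aa (out of 4)
B gene: Bb × bb → 2 Bb, 2 bb → 2 B_ : 2 bb (out of 4)
Genotype classes (out of 4 × 4 = 16): A_B_ = 3×2 = 6; A_bb = 3×2 = 6; aaB_ = 1×2 = 2; aabb = 1×2 = 2
Apply the phenotype rules: A_B_ (6) + A_bb (6) + aaB_ (2) → colored; aabb (2) → white
Phenotype counts (out of 16): 14 colored, 2 white
white: 2 out of 16 → fraction 1/8
Expected count = 1/8 × 784 = 98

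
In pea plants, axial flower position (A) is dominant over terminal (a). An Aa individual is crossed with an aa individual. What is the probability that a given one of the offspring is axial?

Punnett square for Aa × aa:
Offspring genotypes: 2 Aa, 2 aa
axial: 2, terminal: 2
axial: 2 out of 4
Probability: 2/4 = 1/2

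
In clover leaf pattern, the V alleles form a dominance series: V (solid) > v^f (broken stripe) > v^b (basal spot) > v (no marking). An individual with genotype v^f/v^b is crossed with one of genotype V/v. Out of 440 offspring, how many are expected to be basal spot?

Cross: v^f/v^b × V/v
Allele dominance: V > v^f > v^b > v
Offspring genotypes: 1 V/v^f, 1 v^f/v, 1 V/v^b, 1 v^b/v
Phenotype counts: 2 solid, 1 broken stripe, 1 basal spot
basal spot: 1 out of 4 → fraction 1/4
Expected count = 1/4 × 440 = 110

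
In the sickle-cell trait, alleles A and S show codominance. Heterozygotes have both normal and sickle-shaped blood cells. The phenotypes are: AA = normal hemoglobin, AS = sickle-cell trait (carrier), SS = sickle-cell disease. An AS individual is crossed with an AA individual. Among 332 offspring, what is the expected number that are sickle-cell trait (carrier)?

Punnett square for AS × AA:
Offspring genotypes: 2 AA, 2 AS
Phenotype counts: 2 normal hemoglobin, 2 sickle-cell trait (carrier)
sickle-cell trait (carrier): 2 out of 4 → fraction 1/2
Expected count = 1/2 × 332 = 166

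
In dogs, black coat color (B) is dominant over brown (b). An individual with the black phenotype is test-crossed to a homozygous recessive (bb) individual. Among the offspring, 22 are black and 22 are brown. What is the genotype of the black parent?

Test cross: ? × bb
Offspring: 22 black, 22 brown — approximately 1:1.
A 1:1 ratio in a test cross indicates the unknown parent is heterozygous (Bb).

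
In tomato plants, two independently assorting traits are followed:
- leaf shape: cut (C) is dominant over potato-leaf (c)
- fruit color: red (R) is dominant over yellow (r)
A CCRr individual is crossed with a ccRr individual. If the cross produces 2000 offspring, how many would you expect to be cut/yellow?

Dihybrid cross CCRr × ccRr — consider each gene separately:
leaf shape: CC × cc → 4 Cc → 4 C_ (out of 4)
fruit color: Rr × Rr → 1 RR, 2 Rr, 1 rr → 3 R_ : 1 rr (out of 4)
Combine (counts out of 4 × 4 = 16): cut/red (C_R_) = 4×3 = 12; cut/yellow (C_rr) = 4×1 = 4
Phenotype counts (out of 16): 12 cut/red, 4 cut/yellow
cut/yellow: 4 out of 16 → fraction 1/4
Expected count = 1/4 × 2000 = 500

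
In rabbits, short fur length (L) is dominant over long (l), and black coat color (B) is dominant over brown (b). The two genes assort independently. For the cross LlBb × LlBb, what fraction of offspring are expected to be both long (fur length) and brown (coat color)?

Dihybrid cross LlBb × LlBb — consider each gene separately:
fur length: Ll × Ll → 1 LL, 2 Ll, 1 ll → 3 L_ : 1 ll (out of 4)
coat color: Bb × Bb → 1 BB, 2 Bb, 1 bb → 3 B_ : 1 bb (out of 4)
Looking for: long (ll) and brown (bb)
P(long) = 1/4, P(brown) = 1/4
P(both) = 1/4 × 1/4 = 1/16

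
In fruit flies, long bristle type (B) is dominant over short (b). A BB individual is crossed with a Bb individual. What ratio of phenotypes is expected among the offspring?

Punnett square for BB × Bb:
Offspring genotypes: 2 BB, 2 Bb
long: 4, short: 0
Ratio: all long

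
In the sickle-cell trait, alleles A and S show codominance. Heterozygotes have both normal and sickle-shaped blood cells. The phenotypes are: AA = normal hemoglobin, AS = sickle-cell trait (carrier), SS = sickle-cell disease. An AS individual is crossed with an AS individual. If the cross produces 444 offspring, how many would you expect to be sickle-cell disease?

Punnett square for AS × AS:
Offspring genotypes: 1 AA, 2 AS, 1 SS
Phenotype counts: 1 normal hemoglobin, 2 sickle-cell trait (carrier), 1 sickle-cell disease
sickle-cell disease: 1 out of 4 → fraction 1/4
Expected count = 1/4 × 444 = 111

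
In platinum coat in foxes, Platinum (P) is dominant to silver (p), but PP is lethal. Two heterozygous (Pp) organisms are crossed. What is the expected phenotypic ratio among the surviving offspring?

Cross: Pp × Pp
Punnett square offspring (before lethality): 1 PP, 2 Pp, 1 pp
The PP genotype is lethal (embryos die); surviving offspring: 2 Pp, 1 pp
Ratio: 2 platinum : 1 silver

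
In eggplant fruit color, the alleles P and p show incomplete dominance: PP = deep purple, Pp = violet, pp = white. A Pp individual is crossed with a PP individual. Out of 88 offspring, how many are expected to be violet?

Punnett square for Pp × PP:
Offspring genotypes: 2 PP, 2 Pp
Phenotype counts: 2 deep purple, 2 violet
violet: 2 out of 4 → fraction 1/2
Expected count = 1/2 × 88 = 44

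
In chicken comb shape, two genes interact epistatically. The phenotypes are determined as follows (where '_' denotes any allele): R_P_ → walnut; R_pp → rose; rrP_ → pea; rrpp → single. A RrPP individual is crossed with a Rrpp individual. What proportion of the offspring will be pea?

Cross: RrPP × Rrpp — consider each gene separately:
R gene: Rr × Rr → 1 RR, 2 Rr, 1 rr → 3 R_ : 1 rr (out of 4)
P gene: PP × pp → 4 Pp → 4 P_ (out of 4)
Genotype classes (out of 4 × 4 = 16): R_P_ = 3×4 = 12; rrP_ = 1×4 = 4
Apply the phenotype rules: R_P_ (12) → walnut; rrP_ (4) → pea
Phenotype counts (out of 16): 12 walnut, 4 pea
pea: 4 out of 16
Probability: 4/16 = 1/4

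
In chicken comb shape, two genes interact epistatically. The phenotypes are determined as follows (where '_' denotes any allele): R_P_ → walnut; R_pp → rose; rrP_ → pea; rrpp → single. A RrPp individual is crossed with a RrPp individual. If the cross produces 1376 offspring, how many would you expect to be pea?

Cross: RrPp × RrPp — consider each gene separately:
R gene: Rr × Rr → 1 RR, 2 Rr, 1 rr → 3 R_ : 1 rr (out of 4)
P gene: Pp × Pp → 1 PP, 2 Pp, 1 pp → 3 P_ : 1 pp (out of 4)
Genotype classes (out of 4 × 4 = 16): R_P_ = 3×3 = 9; R_pp = 3×1 = 3; rrP_ = 1×3 = 3; rrpp = 1×1 = 1
Apply the phenotype rules: R_P_ (9) → walnut; R_pp (3) → rose; rrP_ (3) → pea; rrpp (1) → single
Phenotype counts (out of 16): 9 walnut, 3 rose, 3 pea, 1 single
pea: 3 out of 16 → fraction 3/16
Expected count = 3/16 × 1376 = 258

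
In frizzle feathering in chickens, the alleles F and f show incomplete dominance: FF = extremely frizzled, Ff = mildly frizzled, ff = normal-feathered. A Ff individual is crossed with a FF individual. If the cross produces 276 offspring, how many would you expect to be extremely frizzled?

Punnett square for Ff × FF:
Offspring genotypes: 2 FF, 2 Ff
Phenotype counts: 2 extremely frizzled, 2 mildly frizzled
extremely frizzled: 2 out of 4 → fraction 1/2
Expected count = 1/2 × 276 = 138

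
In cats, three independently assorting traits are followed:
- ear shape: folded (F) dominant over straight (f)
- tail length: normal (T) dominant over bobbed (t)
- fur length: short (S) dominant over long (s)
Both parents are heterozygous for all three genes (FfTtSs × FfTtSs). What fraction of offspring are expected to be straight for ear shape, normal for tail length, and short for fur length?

Trihybrid cross: FfTtSs × FfTtSs
Each trait segregates independently with a 3:1 phenotypic ratio, so each gene contributes 3/4 (dominant) or 1/4 (recessive).
Target: straight (ear shape), normal (tail length), short (fur length)
Probability = product of independent per-trait probabilities
= 1/4 × 3/4 × 3/4 = 9/64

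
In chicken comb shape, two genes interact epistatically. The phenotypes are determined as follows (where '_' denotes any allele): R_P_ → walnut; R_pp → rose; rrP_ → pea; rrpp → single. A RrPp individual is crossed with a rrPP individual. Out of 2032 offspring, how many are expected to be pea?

Cross: RrPp × rrPP — consider each gene separately:
R gene: Rr × rr → 2 Rr, 2 rr → 2 R_ : 2 rr (out of 4)
P gene: Pp × PP → 2 PP, 2 Pp → 4 P_ (out of 4)
Genotype classes (out of 4 × 4 = 16): R_P_ = 2×4 = 8; rrP_ = 2×4 = 8
Apply the phenotype rules: R_P_ (8) → walnut; rrP_ (8) → pea
Phenotype counts (out of 16): 8 walnut, 8 pea
pea: 8 out of 16 → fraction 1/2
Expected count = 1/2 × 2032 = 1016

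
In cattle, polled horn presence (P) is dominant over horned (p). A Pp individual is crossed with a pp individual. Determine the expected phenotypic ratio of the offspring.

Punnett square for Pp × pp:
Offspring genotypes: 2 Pp, 2 pp
polled: 2, horned: 2
Ratio: 1:1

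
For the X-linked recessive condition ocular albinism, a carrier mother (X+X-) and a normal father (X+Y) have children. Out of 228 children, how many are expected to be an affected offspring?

Cross: X+X- × X+Y
Offspring: 1 X+X+, 1 X+Y, 1 X+X-, 1 X-Y
Probability of an affected offspring: 1/4
Expected count = 1/4 × 228 = 57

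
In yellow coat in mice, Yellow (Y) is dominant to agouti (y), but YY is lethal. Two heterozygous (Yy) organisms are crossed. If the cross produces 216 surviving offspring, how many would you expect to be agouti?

Cross: Yy × Yy
Punnett square offspring (before lethality): 1 YY, 2 Yy, 1 yy
The YY genotype is lethal (embryos die); surviving offspring: 2 Yy, 1 yy
agouti: 1 out of 3 → fraction 1/3
Expected count = 1/3 × 216 = 72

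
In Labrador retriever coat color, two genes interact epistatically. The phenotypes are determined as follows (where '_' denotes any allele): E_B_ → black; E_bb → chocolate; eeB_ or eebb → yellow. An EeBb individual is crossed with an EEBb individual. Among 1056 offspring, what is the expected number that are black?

Cross: EeBb × EEBb — consider each gene separately:
E gene: Ee × EE → 2 EE, 2 Ee → 4 E_ (out of 4)
B gene: Bb × Bb → 1 BB, 2 Bb, 1 bb → 3 B_ : 1 bb (out of 4)
Genotype classes (out of 4 × 4 = 16): E_B_ = 4×3 = 12; E_bb = 4×1 = 4
Apply the phenotype rules: E_B_ (12) → black; E_bb (4) → chocolate
Phenotype counts (out of 16): 12 black, 4 chocolate
black: 12 out of 16 → fraction 3/4
Expected count = 3/4 × 1056 = 792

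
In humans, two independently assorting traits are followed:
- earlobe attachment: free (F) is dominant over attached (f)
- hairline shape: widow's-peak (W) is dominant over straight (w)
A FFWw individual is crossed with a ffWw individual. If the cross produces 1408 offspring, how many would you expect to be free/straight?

Dihybrid cross FFWw × ffWw — consider each gene separately:
earlobe attachment: FF × ff → 4 Ff → 4 F_ (out of 4)
hairline shape: Ww × Ww → 1 WW, 2 Ww, 1 ww → 3 W_ : 1 ww (out of 4)
Combine (counts out of 4 × 4 = 16): free/widow's-peak (F_W_) = 4×3 = 12; free/straight (F_ww) = 4×1 = 4
Phenotype counts (out of 16): 12 free/widow's-peak, 4 free/straight
free/straight: 4 out of 16 → fraction 1/4
Expected count = 1/4 × 1408 = 352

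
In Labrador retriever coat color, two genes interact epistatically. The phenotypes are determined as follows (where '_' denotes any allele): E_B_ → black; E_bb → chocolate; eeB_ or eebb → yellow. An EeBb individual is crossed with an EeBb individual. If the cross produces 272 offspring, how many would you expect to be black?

Cross: EeBb × EeBb — consider each gene separately:
E gene: Ee × Ee → 1 EE, 2 Ee, 1 ee → 3 E_ : 1 ee (out of 4)
B gene: Bb × Bb → 1 BB, 2 Bb, 1 bb → 3 B_ : 1 bb (out of 4)
Genotype classes (out of 4 × 4 = 16): E_B_ = 3×3 = 9; E_bb = 3×1 = 3; eeB_ = 1×3 = 3; eebb = 1×1 = 1
Apply the phenotype rules: E_B_ (9) → black; E_bb (3) → chocolate; eeB_ (3) + eebb (1) → yellow
Phenotype counts (out of 16): 9 black, 3 chocolate, 4 yellow
black: 9 out of 16 → fraction 9/16
Expected count = 9/16 × 272 = 153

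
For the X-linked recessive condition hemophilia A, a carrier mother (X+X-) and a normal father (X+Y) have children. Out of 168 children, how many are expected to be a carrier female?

Cross: X+X- × X+Y
Offspring: 1 X+X+, 1 X+Y, 1 X+X-, 1 X-Y
Probability of a carrier female: 1/4
Expected count = 1/4 × 168 = 42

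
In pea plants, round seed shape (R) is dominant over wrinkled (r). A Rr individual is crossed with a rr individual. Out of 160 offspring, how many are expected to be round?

Punnett square for Rr × rr:
Offspring genotypes: 2 Rr, 2 rr
round: 2, wrinkled: 2
round: 2 out of 4 → fraction 1/2
Expected count = 1/2 × 160 = 80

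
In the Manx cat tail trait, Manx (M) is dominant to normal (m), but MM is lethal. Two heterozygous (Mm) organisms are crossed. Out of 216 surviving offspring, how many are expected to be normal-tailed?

Cross: Mm × Mm
Punnett square offspring (before lethality): 1 MM, 2 Mm, 1 mm
The MM genotype is lethal (embryos die); surviving offspring: 2 Mm, 1 mm
normal-tailed: 1 out of 3 → fraction 1/3
Expected count = 1/3 × 216 = 72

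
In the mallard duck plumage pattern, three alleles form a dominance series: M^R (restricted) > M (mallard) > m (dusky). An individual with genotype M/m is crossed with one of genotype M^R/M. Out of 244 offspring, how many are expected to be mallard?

Cross: M/m × M^R/M
Allele dominance: M^R > M > m
Offspring genotypes: 1 M^R/M, 1 M/M, 1 M^R/m, 1 M/m
Phenotype counts: 2 restricted, 2 mallard
mallard: 2 out of 4 → fraction 1/2
Expected count = 1/2 × 244 = 122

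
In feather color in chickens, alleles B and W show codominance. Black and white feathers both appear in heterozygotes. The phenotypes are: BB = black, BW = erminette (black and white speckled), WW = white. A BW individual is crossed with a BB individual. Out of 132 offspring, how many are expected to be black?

Punnett square for BW × BB:
Offspring genotypes: 2 BB, 2 BW
Phenotype counts: 2 black, 2 erminette (black and white speckled)
black: 2 out of 4 → fraction 1/2
Expected count = 1/2 × 132 = 66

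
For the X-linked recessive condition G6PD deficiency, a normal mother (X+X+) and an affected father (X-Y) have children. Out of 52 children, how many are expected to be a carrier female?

Cross: X+X+ × X-Y
Offspring: 2 X+X-, 2 X+Y
Probability of a carrier female: 2/4 = 1/2
Expected count = 1/2 × 52 = 26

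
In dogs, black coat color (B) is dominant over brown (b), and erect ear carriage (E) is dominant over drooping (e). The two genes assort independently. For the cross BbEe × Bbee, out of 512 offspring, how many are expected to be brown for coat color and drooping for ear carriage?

Dihybrid cross BbEe × Bbee — consider each gene separately:
coat color: Bb × Bb → 1 BB, 2 Bb, 1 bb → 3 B_ : 1 bb (out of 4)
ear carriage: Ee × ee → 2 Ee, 2 ee → 2 E_ : 2 ee (out of 4)
Looking for: brown (bb) and drooping (ee)
P(brown) = 1/4, P(drooping) = 2/4
P(both) = 1/4 × 2/4 = 2/16 = 1/8
Expected count = 1/8 × 512 = 64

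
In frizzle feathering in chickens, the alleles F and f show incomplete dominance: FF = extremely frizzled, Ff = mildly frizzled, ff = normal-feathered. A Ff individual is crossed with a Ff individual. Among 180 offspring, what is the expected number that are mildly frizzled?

Punnett square for Ff × Ff:
Offspring genotypes: 1 FF, 2 Ff, 1 ff
Phenotype counts: 1 extremely frizzled, 2 mildly frizzled, 1 normal-feathered
mildly frizzled: 2 out of 4 → fraction 1/2
Expected count = 1/2 × 180 = 90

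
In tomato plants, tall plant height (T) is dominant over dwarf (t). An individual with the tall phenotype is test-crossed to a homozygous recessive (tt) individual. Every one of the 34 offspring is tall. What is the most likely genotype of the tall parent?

Test cross: ? × tt
All offspring are tall.
If the unknown parent were heterozygous (Tt), about half of 34 offspring would be dwarf; none are. The unknown parent is most likely homozygous dominant (TT).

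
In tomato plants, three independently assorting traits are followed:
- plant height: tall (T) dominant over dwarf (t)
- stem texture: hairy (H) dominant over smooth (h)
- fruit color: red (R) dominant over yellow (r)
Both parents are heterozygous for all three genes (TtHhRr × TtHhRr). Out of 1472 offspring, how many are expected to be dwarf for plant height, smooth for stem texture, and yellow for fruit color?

Trihybrid cross: TtHhRr × TtHhRr
Each trait segregates independently with a 3:1 phenotypic ratio, so each gene contributes 3/4 (dominant) or 1/4 (recessive).
Target: dwarf (plant height), smooth (stem texture), yellow (fruit color)
Probability = product of independent per-trait probabilities
= 1/4 × 1/4 × 1/4 = 1/64
Expected count = 1/64 × 1472 = 23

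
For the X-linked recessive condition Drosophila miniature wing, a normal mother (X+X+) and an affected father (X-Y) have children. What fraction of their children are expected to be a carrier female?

Cross: X+X+ × X-Y
Offspring: 2 X+X-, 2 X+Y
Probability of a carrier female: 2/4 = 1/2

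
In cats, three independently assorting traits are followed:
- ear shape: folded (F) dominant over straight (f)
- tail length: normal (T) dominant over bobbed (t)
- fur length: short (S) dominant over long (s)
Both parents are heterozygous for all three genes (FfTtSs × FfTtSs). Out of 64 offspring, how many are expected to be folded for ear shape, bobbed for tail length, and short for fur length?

Trihybrid cross: FfTtSs × FfTtSs
Each trait segregates independently with a 3:1 phenotypic ratio, so each gene contributes 3/4 (dominant) or 1/4 (recessive).
Target: folded (ear shape), bobbed (tail length), short (fur length)
Probability = product of independent per-trait probabilities
= 3/4 × 1/4 × 3/4 = 9/64
Expected count = 9/64 × 64 = 9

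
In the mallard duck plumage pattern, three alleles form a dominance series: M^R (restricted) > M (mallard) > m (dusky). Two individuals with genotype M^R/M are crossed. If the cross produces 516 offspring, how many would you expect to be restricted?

Cross: M^R/M × M^R/M
Allele dominance: M^R > M > m
Offspring genotypes: 1 M^R/M^R, 2 M^R/M, 1 M/M
Phenotype counts: 3 restricted, 1 mallard
restricted: 3 out of 4 → fraction 3/4
Expected count = 3/4 × 516 = 387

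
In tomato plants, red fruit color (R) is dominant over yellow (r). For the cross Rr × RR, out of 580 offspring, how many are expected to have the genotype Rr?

Punnett square for Rr × RR:
Offspring genotypes: 2 RR, 2 Rr
Total offspring: 4
Count with target: 2
Probability: 2/4 = 1/2
Expected count = 1/2 × 580 = 290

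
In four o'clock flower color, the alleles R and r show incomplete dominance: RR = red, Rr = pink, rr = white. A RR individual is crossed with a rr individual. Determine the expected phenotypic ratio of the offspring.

Punnett square for RR × rr:
Offspring genotypes: 4 Rr
Phenotype counts: 4 pink
Ratio: all pink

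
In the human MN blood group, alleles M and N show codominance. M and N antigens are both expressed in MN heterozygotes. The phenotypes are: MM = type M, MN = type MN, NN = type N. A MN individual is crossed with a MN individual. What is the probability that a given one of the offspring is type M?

Punnett square for MN × MN:
Offspring genotypes: 1 MM, 2 MN, 1 NN
Phenotype counts: 1 type M, 2 type MN, 1 type N
type M: 1 out of 4
Probability: 1/4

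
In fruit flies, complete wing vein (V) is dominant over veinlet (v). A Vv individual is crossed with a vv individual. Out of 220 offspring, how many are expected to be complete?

Punnett square for Vv × vv:
Offspring genotypes: 2 Vv, 2 vv
complete: 2, veinlet: 2
complete: 2 out of 4 → fraction 1/2
Expected count = 1/2 × 220 = 110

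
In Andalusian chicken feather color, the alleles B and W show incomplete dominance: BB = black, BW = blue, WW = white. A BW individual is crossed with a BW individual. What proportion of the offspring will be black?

Punnett square for BW × BW:
Offspring genotypes: 1 BB, 2 BW, 1 WW
Phenotype counts: 1 black, 2 blue, 1 white
black: 1 out of 4
Probability: 1/4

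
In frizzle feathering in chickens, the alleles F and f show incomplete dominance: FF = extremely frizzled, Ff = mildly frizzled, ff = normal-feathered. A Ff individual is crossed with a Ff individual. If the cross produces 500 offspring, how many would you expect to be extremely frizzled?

Punnett square for Ff × Ff:
Offspring genotypes: 1 FF, 2 Ff, 1 ff
Phenotype counts: 1 extremely frizzled, 2 mildly frizzled, 1 normal-feathered
extremely frizzled: 1 out of 4 → fraction 1/4
Expected count = 1/4 × 500 = 125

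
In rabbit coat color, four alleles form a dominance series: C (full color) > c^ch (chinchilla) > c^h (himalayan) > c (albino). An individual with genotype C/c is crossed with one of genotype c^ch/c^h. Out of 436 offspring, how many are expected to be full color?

Cross: C/c × c^ch/c^h
Allele dominance: C > c^ch > c^h > c
Offspring genotypes: 1 C/c^ch, 1 C/c^h, 1 c^ch/c, 1 c^h/c
Phenotype counts: 2 full color, 1 chinchilla, 1 himalayan
full color: 2 out of 4 → fraction 1/2
Expected count = 1/2 × 436 = 218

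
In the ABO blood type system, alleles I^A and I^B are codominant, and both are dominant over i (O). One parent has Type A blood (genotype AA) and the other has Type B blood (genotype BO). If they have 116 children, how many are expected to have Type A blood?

Cross: AA × BO
Possible offspring genotypes: 2 AB, 2 AO
Blood type counts: 2 Type AB, 2 Type A
Probability of Type A: 2/4 = 1/2
Expected count = 1/2 × 116 = 58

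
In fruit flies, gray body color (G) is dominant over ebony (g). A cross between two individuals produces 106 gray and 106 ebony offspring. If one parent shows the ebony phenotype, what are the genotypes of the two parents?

Observed offspring: 106 gray, 106 ebony
The observed ratio simplifies to 1:1. One parent shows ebony, so its genotype must be gg. A 1:1 offspring split requires the other parent to be heterozygous (Gg).
Parent genotypes: gg × Gg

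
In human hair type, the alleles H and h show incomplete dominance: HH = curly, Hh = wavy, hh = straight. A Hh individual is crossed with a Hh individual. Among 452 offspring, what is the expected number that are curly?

Punnett square for Hh × Hh:
Offspring genotypes: 1 HH, 2 Hh, 1 hh
Phenotype counts: 1 curly, 2 wavy, 1 straight
curly: 1 out of 4 → fraction 1/4
Expected count = 1/4 × 452 = 113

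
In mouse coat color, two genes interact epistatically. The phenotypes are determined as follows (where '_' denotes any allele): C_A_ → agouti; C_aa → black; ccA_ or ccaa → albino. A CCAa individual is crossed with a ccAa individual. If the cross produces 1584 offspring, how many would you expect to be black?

Cross: CCAa × ccAa — consider each gene separately:
C gene: CC × cc → 4 Cc → 4 C_ (out of 4)
A gene: Aa × Aa → 1 AA, 2 Aa, 1 aa → 3 A_ : 1 aa (out of 4)
Genotype classes (out of 4 × 4 = 16): C_A_ = 4×3 = 12; C_aa = 4×1 = 4
Apply the phenotype rules: C_A_ (12) → agouti; C_aa (4) → black
Phenotype counts (out of 16): 12 agouti, 4 black
black: 4 out of 16 → fraction 1/4
Expected count = 1/4 × 1584 = 396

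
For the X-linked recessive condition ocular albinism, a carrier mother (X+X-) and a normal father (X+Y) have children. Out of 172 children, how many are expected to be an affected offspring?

Cross: X+X- × X+Y
Offspring: 1 X+X+, 1 X+Y, 1 X+X-, 1 X-Y
Probability of an affected offspring: 1/4
Expected count = 1/4 × 172 = 43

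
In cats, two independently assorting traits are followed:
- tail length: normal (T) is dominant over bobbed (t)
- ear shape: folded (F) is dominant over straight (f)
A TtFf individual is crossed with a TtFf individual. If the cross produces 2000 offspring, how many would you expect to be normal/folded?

Dihybrid cross TtFf × TtFf — consider each gene separately:
tail length: Tt × Tt → 1 TT, 2 Tt, 1 tt → 3 T_ : 1 tt (out of 4)
ear shape: Ff × Ff → 1 FF, 2 Ff, 1 ff → 3 F_ : 1 ff (out of 4)
Combine (counts out of 4 × 4 = 16): normal/folded (T_F_) = 3×3 = 9; normal/straight (T_ff) = 3×1 = 3; bobbed/folded (ttF_) = 1×3 = 3; bobbed/straight (ttff) = 1×1 = 1
Phenotype counts (out of 16): 9 normal/folded, 3 normal/straight, 3 bobbed/folded, 1 bobbed/straight
normal/folded: 9 out of 16 → fraction 9/16
Expected count = 9/16 × 2000 = 1125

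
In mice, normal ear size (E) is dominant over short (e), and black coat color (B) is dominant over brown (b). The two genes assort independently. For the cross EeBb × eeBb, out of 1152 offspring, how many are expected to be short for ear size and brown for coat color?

Dihybrid cross EeBb × eeBb — consider each gene separately:
ear size: Ee × ee → 2 Ee, 2 ee → 2 E_ : 2 ee (out of 4)
coat color: Bb × Bb → 1 BB, 2 Bb, 1 bb → 3 B_ : 1 bb (out of 4)
Looking for: short (ee) and brown (bb)
P(short) = 2/4, P(brown) = 1/4
P(both) = 2/4 × 1/4 = 2/16 = 1/8
Expected count = 1/8 × 1152 = 144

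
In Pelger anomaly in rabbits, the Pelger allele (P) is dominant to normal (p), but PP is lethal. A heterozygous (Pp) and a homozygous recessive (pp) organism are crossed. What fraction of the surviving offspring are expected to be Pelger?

Cross: Pp × pp
Punnett square offspring (before lethality): 2 Pp, 2 pp
No PP offspring are produced in this cross.
Pelger: 2 out of 4
Probability: 2/4 = 1/2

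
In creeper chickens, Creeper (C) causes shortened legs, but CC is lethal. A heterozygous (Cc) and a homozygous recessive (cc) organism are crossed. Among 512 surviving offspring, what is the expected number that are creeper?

Cross: Cc × cc
Punnett square offspring (before lethality): 2 Cc, 2 cc
No CC offspring are produced in this cross.
creeper: 2 out of 4 → fraction 1/2
Expected count = 1/2 × 512 = 256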